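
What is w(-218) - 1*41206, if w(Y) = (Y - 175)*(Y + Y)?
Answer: 130142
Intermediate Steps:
w(Y) = 2*Y*(-175 + Y) (w(Y) = (-175 + Y)*(2*Y) = 2*Y*(-175 + Y))
w(-218) - 1*41206 = 2*(-218)*(-175 - 218) - 1*41206 = 2*(-218)*(-393) - 41206 = 171348 - 41206 = 130142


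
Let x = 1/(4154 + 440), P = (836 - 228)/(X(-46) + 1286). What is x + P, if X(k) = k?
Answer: 349299/712070 ≈ 0.49054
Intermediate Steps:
P = 76/155 (P = (836 - 228)/(-46 + 1286) = 608/1240 = 608*(1/1240) = 76/155 ≈ 0.49032)
x = 1/4594 ≈ 0.00021768
x + P = 1/4594 + 76/155 = 349299/712070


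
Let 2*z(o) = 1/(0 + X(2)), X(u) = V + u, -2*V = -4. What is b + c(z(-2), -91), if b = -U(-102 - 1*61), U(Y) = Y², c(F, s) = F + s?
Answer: -213279/8 ≈ -26660.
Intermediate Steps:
V = 2 (V = -½*(-4) = 2)
X(u) = 2 + u
z(o) = ⅛ (z(o) = 1/(2*(0 + (2 + 2))) = 1/(2*(0 + 4)) = (½)/4 = (½)*(¼) = ⅛)
b = -26569 (b = -(-102 - 1*61)² = -(-102 - 61)² = -1*(-163)² = -1*26569 = -26569)
b + c(z(-2), -91) = -26569 + (⅛ - 91) = -26569 - 727/8 = -213279/8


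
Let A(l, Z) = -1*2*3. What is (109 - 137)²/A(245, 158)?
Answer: -392/3 ≈ -130.67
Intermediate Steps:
A(l, Z) = -6 (A(l, Z) = -2*3 = -6)
(109 - 137)²/A(245, 158) = (109 - 137)²/(-6) = (-28)²*(-⅙) = 784*(-⅙) = -392/3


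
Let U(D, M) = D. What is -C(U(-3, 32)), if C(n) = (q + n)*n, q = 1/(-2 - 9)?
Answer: -102/11 ≈ -9.2727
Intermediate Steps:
q = -1/11 (q = 1/(-11) = -1/11 ≈ -0.090909)
C(n) = n*(-1/11 + n) (C(n) = (-1/11 + n)*n = n*(-1/11 + n))
-C(U(-3, 32)) = -(-3)*(-1/11 - 3) = -(-3)*(-34)/11 = -1*102/11 = -102/11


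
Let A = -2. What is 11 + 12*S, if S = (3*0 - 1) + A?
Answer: -25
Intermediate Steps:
S = -3 (S = (3*0 - 1) - 2 = (0 - 1) - 2 = -1 - 2 = -3)
11 + 12*S = 11 + 12*(-3) = 11 - 36 = -25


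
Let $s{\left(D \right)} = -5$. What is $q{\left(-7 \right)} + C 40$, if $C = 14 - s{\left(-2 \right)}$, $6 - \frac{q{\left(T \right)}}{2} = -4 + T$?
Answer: $794$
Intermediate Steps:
$q{\left(T \right)} = 20 - 2 T$ ($q{\left(T \right)} = 12 - 2 \left(-4 + T\right) = 12 - \left(-8 + 2 T\right) = 20 - 2 T$)
$C = 19$ ($C = 14 - -5 = 14 + 5 = 19$)
$q{\left(-7 \right)} + C 40 = \left(20 - -14\right) + 19 \cdot 40 = \left(20 + 14\right) + 760 = 34 + 760 = 794$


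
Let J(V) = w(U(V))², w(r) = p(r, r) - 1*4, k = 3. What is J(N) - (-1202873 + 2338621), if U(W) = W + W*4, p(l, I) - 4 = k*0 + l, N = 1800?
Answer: 79864252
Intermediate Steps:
p(l, I) = 4 + l (p(l, I) = 4 + (3*0 + l) = 4 + (0 + l) = 4 + l)
U(W) = 5*W (U(W) = W + 4*W = 5*W)
w(r) = r (w(r) = (4 + r) - 1*4 = (4 + r) - 4 = r)
J(V) = 25*V² (J(V) = (5*V)² = 25*V²)
J(N) - (-1202873 + 2338621) = 25*1800² - (-1202873 + 2338621) = 25*3240000 - 1*1135748 = 81000000 - 1135748 = 79864252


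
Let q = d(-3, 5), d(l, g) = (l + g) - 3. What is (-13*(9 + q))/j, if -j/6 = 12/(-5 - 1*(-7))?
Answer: 26/9 ≈ 2.8889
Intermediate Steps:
d(l, g) = -3 + g + l (d(l, g) = (g + l) - 3 = -3 + g + l)
q = -1 (q = -3 + 5 - 3 = -1)
j = -36 (j = -72/(-5 - 1*(-7)) = -72/(-5 + 7) = -72/2 = -6*6 = -36)
(-13*(9 + q))/j = (-13*(9 - 1))/(-36) = -(-13)*8/36 = -1/36*(-104) = 26/9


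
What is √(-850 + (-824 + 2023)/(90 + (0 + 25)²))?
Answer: I*√3584165/65 ≈ 29.126*I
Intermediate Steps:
√(-850 + (-824 + 2023)/(90 + (0 + 25)²)) = √(-850 + 1199/(90 + 25²)) = √(-850 + 1199/(90 + 625)) = √(-850 + 1199/715) = √(-850 + 1199*(1/715)) = √(-850 + 109/65) = √(-55141/65) = I*√3584165/65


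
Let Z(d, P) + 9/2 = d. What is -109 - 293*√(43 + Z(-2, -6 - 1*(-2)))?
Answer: -109 - 293*√146/2 ≈ -1879.2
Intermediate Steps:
Z(d, P) = -9/2 + d
-109 - 293*√(43 + Z(-2, -6 - 1*(-2))) = -109 - 293*√(43 + (-9/2 - 2)) = -109 - 293*√(43 - 13/2) = -109 - 293*√146/2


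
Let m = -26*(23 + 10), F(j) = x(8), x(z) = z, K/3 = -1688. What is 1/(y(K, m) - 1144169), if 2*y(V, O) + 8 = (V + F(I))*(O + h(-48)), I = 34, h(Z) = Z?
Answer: 1/1146195 ≈ 8.7245e-7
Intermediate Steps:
K = -5064 (K = 3*(-1688) = -5064)
F(j) = 8
m = -858 (m = -26*33 = -858)
y(V, O) = -4 + (-48 + O)*(8 + V)/2 (y(V, O) = -4 + ((V + 8)*(O - 48))/2 = -4 + ((8 + V)*(-48 + O))/2 = -4 + ((-48 + O)*(8 + V))/2 = -4 + (-48 + O)*(8 + V)/2)
1/(y(K, m) - 1144169) = 1/((-196 - 24*(-5064) + 4*(-858) + (½)*(-858)*(-5064)) - 1144169) = 1/((-196 + 121536 - 3432 + 2172456) - 1144169) = 1/(2290364 - 1144169) = 1/1146195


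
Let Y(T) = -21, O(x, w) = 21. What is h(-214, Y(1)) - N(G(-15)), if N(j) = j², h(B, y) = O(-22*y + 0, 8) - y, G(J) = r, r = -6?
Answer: 6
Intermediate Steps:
G(J) = -6
h(B, y) = 21 - y
h(-214, Y(1)) - N(G(-15)) = (21 - 1*(-21)) - 1*(-6)² = (21 + 21) - 1*36 = 42 - 36 = 6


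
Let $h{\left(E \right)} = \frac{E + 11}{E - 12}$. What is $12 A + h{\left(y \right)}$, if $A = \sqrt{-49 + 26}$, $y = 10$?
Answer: $- \frac{21}{2} + 12 i \sqrt{23} \approx -10.5 + 57.55 i$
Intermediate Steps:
$h{\left(E \right)} = \frac{11 + E}{-12 + E}$
$A = i \sqrt{23}$ ($A = \sqrt{-23} = i \sqrt{23} \approx 4.7958 i$)
$12 A + h{\left(y \right)} = 12 i \sqrt{23} + \frac{11 + 10}{-12 + 10} = 12 i \sqrt{23} + \frac{1}{-2} \cdot 21 = 12 i \sqrt{23} - \frac{21}{2} = - \frac{21}{2} + 12 i \sqrt{23}$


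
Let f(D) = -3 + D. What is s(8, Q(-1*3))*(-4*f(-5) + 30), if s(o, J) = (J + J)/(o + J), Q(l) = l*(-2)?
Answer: 372/7 ≈ 53.143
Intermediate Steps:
Q(l) = -2*l
s(o, J) = 2*J/(J + o) (s(o, J) = (2*J)/(J + o) = 2*J/(J + o))
s(8, Q(-1*3))*(-4*f(-5) + 30) = (2*(-(-2)*3)/(-(-2)*3 + 8))*(-4*(-3 - 5) + 30) = (2*(-2*(-3))/(-2*(-3) + 8))*(-4*(-8) + 30) = (2*6/(6 + 8))*(32 + 30) = (2*6/14)*62 = (2*6*(1/14))*62 = (6/7)*62 = 372/7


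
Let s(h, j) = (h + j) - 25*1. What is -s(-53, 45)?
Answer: 33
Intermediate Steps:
s(h, j) = -25 + h + j (s(h, j) = (h + j) - 25 = -25 + h + j)
-s(-53, 45) = -(-25 - 53 + 45) = -1*(-33) = 33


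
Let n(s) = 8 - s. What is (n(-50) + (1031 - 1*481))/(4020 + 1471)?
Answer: 32/289 ≈ 0.11073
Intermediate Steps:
(n(-50) + (1031 - 1*481))/(4020 + 1471) = ((8 - 1*(-50)) + (1031 - 1*481))/(4020 + 1471) = ((8 + 50) + (1031 - 481))/5491 = (58 + 550)*(1/5491) = 608*(1/5491) = 32/289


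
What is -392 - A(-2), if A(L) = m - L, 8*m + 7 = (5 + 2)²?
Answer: -1597/4 ≈ -399.25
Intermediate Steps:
m = 21/4 (m = -7/8 + (5 + 2)²/8 = -7/8 + (⅛)*7² = -7/8 + (⅛)*49 = -7/8 + 49/8 = 21/4 ≈ 5.2500)
A(L) = 21/4 - L
-392 - A(-2) = -392 - (21/4 - 1*(-2)) = -392 - (21/4 + 2) = -392 - 1*29/4 = -392 - 29/4 = -1597/4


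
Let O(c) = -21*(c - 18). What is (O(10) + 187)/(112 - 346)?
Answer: -355/234 ≈ -1.5171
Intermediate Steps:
O(c) = 378 - 21*c (O(c) = -21*(-18 + c) = 378 - 21*c)
(O(10) + 187)/(112 - 346) = ((378 - 21*10) + 187)/(112 - 346) = ((378 - 210) + 187)/(-234) = (168 + 187)*(-1/234) = 355*(-1/234) = -355/234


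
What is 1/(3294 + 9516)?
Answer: 1/12810 ≈ 7.8064e-5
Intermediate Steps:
1/(3294 + 9516) = 1/12810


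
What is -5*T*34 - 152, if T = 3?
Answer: -662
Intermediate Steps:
-5*T*34 - 152 = -5*3*34 - 152 = -15*34 - 152 = -510 - 152 = -662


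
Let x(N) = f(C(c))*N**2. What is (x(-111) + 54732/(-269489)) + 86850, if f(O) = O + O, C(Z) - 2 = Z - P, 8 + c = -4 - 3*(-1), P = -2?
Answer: -9798674772/269489 ≈ -36360.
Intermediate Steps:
c = -9 (c = -8 + (-4 - 3*(-1)) = -8 + (-4 + 3) = -8 - 1 = -9)
C(Z) = 4 + Z (C(Z) = 2 + (Z - 1*(-2)) = 2 + (Z + 2) = 2 + (2 + Z) = 4 + Z)
f(O) = 2*O
x(N) = -10*N**2 (x(N) = (2*(4 - 9))*N**2 = (2*(-5))*N**2 = -10*N**2)
(x(-111) + 54732/(-269489)) + 86850 = (-10*(-111)**2 + 54732/(-269489)) + 86850 = (-10*12321 + 54732*(-1/269489)) + 86850 = (-123210 - 54732/269489) + 86850 = -33203794422/269489 + 86850 = -9798674772/269489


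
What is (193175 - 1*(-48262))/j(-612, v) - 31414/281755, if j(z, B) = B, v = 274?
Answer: 68017474499/77200870 ≈ 881.04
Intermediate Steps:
(193175 - 1*(-48262))/j(-612, v) - 31414/281755 = (193175 - 1*(-48262))/274 - 31414/281755 = (193175 + 48262)*(1/274) - 31414*1/281755 = 241437*(1/274) - 31414/281755 = 241437/274 - 31414/281755 = 68017474499/77200870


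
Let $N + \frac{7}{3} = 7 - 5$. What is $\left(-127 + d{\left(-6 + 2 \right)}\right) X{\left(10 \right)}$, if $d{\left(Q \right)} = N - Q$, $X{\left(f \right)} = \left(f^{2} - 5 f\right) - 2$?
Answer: $-5920$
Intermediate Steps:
$X{\left(f \right)} = -2 + f^{2} - 5 f$
$N = - \frac{1}{3}$ ($N = - \frac{7}{3} + \left(7 - 5\right) = - \frac{7}{3} + 2 = - \frac{1}{3} \approx -0.33333$)
$d{\left(Q \right)} = - \frac{1}{3} - Q$
$\left(-127 + d{\left(-6 + 2 \right)}\right) X{\left(10 \right)} = \left(-127 - - \frac{11}{3}\right) \left(-2 + 10^{2} - 50\right) = \left(-127 - - \frac{11}{3}\right) \left(-2 + 100 - 50\right) = \left(-127 + \left(- \frac{1}{3} + 4\right)\right) 48 = \left(-127 + \frac{11}{3}\right) 48 = \left(- \frac{370}{3}\right) 48 = -5920$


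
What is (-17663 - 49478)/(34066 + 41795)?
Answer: -67141/75861 ≈ -0.88505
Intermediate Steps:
(-17663 - 49478)/(34066 + 41795) = -67141/75861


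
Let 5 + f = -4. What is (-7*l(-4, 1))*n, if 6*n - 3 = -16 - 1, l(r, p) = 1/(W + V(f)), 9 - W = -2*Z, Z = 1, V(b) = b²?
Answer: 49/276 ≈ 0.17754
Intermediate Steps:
f = -9 (f = -5 - 4 = -9)
W = 11 (W = 9 - (-2) = 9 - 1*(-2) = 9 + 2 = 11)
l(r, p) = 1/92 (l(r, p) = 1/(11 + (-9)²) = 1/(11 + 81) = 1/92)
n = -7/3 (n = ½ + (-16 - 1)/6 = ½ + (⅙)*(-17) = ½ - 17/6 = -7/3 ≈ -2.3333)
(-7*l(-4, 1))*n = -7*1/92*(-7/3) = -7/92*(-7/3) = 49/276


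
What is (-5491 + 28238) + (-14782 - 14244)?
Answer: -6279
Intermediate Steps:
(-5491 + 28238) + (-14782 - 14244) = 22747 - 29026 = -6279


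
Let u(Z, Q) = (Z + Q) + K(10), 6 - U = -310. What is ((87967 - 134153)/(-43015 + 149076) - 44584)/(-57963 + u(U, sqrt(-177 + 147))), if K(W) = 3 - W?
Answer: 45437788204290/58757506680751 + 788111635*I*sqrt(30)/58757506680751 ≈ 0.77331 + 7.3466e-5*I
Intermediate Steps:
U = 316 (U = 6 - 1*(-310) = 6 + 310 = 316)
u(Z, Q) = -7 + Q + Z (u(Z, Q) = (Z + Q) + (3 - 1*10) = (Q + Z) + (3 - 10) = (Q + Z) - 7 = -7 + Q + Z)
((87967 - 134153)/(-43015 + 149076) - 44584)/(-57963 + u(U, sqrt(-177 + 147))) = ((87967 - 134153)/(-43015 + 149076) - 44584)/(-57963 + (-7 + sqrt(-177 + 147) + 316)) = (-46186/106061 - 44584)/(-57963 + (-7 + sqrt(-30) + 316)) = (-46186*1/106061 - 44584)/(-57963 + (-7 + I*sqrt(30) + 316)) = (-46186/106061 - 44584)/(-57963 + (309 + I*sqrt(30))) = -4728669810/(106061*(-57654 + I*sqrt(30)))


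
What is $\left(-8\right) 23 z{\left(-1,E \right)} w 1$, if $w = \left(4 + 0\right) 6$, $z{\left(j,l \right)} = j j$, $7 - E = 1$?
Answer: $-4416$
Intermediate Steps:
$E = 6$ ($E = 7 - 1 = 6$)
$z{\left(j,l \right)} = j^{2}$
$w = 24$ ($w = 4 \cdot 6 = 24$)
$\left(-8\right) 23 z{\left(-1,E \right)} w 1 = \left(-8\right) 23 \left(-1\right)^{2} \cdot 24 \cdot 1 = - 184 \cdot 1 \cdot 24 \cdot 1 = - 184 \cdot 24 \cdot 1 = \left(-184\right) 24 = -4416$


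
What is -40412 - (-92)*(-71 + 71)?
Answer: -40412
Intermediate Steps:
-40412 - (-92)*(-71 + 71) = -40412 - (-92)*0 = -40412 - 1*0 = -40412 + 0 = -40412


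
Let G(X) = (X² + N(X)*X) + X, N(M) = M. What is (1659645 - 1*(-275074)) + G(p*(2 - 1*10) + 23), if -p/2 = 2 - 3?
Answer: 1934824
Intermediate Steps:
p = 2 (p = -2*(2 - 3) = -2*(-1) = 2)
G(X) = X + 2*X² (G(X) = (X² + X*X) + X = (X² + X²) + X = 2*X² + X = X + 2*X²)
(1659645 - 1*(-275074)) + G(p*(2 - 1*10) + 23) = (1659645 - 1*(-275074)) + (2*(2 - 1*10) + 23)*(1 + 2*(2*(2 - 1*10) + 23)) = (1659645 + 275074) + (2*(2 - 10) + 23)*(1 + 2*(2*(2 - 10) + 23)) = 1934719 + (2*(-8) + 23)*(1 + 2*(2*(-8) + 23)) = 1934719 + (-16 + 23)*(1 + 2*(-16 + 23)) = 1934719 + 7*(1 + 2*7) = 1934719 + 7*(1 + 14) = 1934719 + 7*15 = 1934719 + 105 = 1934824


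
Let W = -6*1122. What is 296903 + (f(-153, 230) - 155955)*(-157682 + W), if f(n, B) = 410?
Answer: 25574072533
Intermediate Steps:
W = -6732
296903 + (f(-153, 230) - 155955)*(-157682 + W) = 296903 + (410 - 155955)*(-157682 - 6732) = 296903 - 155545*(-164414) = 296903 + 25573775630 = 25574072533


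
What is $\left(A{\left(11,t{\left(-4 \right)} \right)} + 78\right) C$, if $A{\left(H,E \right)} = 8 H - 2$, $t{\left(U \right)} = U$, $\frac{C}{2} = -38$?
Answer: $-12464$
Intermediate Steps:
$C = -76$ ($C = 2 \left(-38\right) = -76$)
$A{\left(H,E \right)} = -2 + 8 H$
$\left(A{\left(11,t{\left(-4 \right)} \right)} + 78\right) C = \left(\left(-2 + 8 \cdot 11\right) + 78\right) \left(-76\right) = \left(\left(-2 + 88\right) + 78\right) \left(-76\right) = \left(86 + 78\right) \left(-76\right) = 164 \left(-76\right) = -12464$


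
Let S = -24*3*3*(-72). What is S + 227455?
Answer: 243007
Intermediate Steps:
S = 15552 (S = -216*(-72) = 15552)
S + 227455 = 15552 + 227455 = 243007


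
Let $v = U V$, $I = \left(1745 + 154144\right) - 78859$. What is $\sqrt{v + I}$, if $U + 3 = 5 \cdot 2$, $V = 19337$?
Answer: $\sqrt{212389} \approx 460.86$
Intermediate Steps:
$U = 7$ ($U = -3 + 5 \cdot 2 = -3 + 10 = 7$)
$I = 77030$ ($I = 155889 - 78859 = 77030$)
$v = 135359$ ($v = 7 \cdot 19337 = 135359$)
$\sqrt{v + I} = \sqrt{135359 + 77030} = \sqrt{212389}$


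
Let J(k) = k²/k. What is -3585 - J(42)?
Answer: -3627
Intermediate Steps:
J(k) = k
-3585 - J(42) = -3585 - 1*42 = -3585 - 42 = -3627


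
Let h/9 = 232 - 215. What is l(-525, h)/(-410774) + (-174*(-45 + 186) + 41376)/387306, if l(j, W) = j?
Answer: 169561699/3787981782 ≈ 0.044763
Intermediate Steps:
h = 153 (h = 9*(232 - 215) = 9*17 = 153)
l(-525, h)/(-410774) + (-174*(-45 + 186) + 41376)/387306 = -525/(-410774) + (-174*(-45 + 186) + 41376)/387306 = -525*(-1/410774) + (-174*141 + 41376)*(1/387306) = 75/58682 + (-24534 + 41376)*(1/387306) = 75/58682 + 16842*(1/387306) = 75/58682 + 2807/64551 = 169561699/3787981782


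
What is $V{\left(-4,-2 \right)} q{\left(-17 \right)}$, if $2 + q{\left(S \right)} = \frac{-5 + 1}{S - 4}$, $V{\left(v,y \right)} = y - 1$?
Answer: $\frac{38}{7} \approx 5.4286$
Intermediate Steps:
$V{\left(v,y \right)} = -1 + y$
$q{\left(S \right)} = -2 - \frac{4}{-4 + S}$ ($q{\left(S \right)} = -2 + \frac{-5 + 1}{S - 4} = -2 - \frac{4}{-4 + S}$)
$V{\left(-4,-2 \right)} q{\left(-17 \right)} = \left(-1 - 2\right) \frac{2 \left(2 - -17\right)}{-4 - 17} = - 3 \frac{2 \left(2 + 17\right)}{-21} = - 3 \cdot 2 \left(- \frac{1}{21}\right) 19 = \left(-3\right) \left(- \frac{38}{21}\right) = \frac{38}{7}$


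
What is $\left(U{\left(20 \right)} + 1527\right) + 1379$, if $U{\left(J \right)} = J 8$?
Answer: $3066$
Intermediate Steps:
$U{\left(J \right)} = 8 J$
$\left(U{\left(20 \right)} + 1527\right) + 1379 = \left(8 \cdot 20 + 1527\right) + 1379 = \left(160 + 1527\right) + 1379 = 1687 + 1379 = 3066$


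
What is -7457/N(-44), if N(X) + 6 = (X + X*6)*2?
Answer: 7457/622 ≈ 11.989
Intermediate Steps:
N(X) = -6 + 14*X (N(X) = -6 + (X + X*6)*2 = -6 + (X + 6*X)*2 = -6 + (7*X)*2 = -6 + 14*X)
-7457/N(-44) = -7457/(-6 + 14*(-44)) = -7457/(-6 - 616) = -7457/(-622) = -7457*(-1/622) = 7457/622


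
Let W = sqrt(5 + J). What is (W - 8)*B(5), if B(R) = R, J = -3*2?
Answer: -40 + 5*I ≈ -40.0 + 5.0*I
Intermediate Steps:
J = -6
W = I (W = sqrt(5 - 6) = sqrt(-1) = I ≈ 1.0*I)
(W - 8)*B(5) = (I - 8)*5 = (-8 + I)*5 = -40 + 5*I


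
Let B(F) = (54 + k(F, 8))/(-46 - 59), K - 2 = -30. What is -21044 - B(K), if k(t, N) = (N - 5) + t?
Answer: -2209591/105 ≈ -21044.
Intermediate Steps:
K = -28 (K = 2 - 30 = -28)
k(t, N) = -5 + N + t (k(t, N) = (-5 + N) + t = -5 + N + t)
B(F) = -19/35 - F/105 (B(F) = (54 + (-5 + 8 + F))/(-46 - 59) = (54 + (3 + F))/(-105) = (57 + F)*(-1/105) = -19/35 - F/105)
-21044 - B(K) = -21044 - (-19/35 - 1/105*(-28)) = -21044 - (-19/35 + 4/15) = -21044 - 1*(-29/105) = -21044 + 29/105 = -2209591/105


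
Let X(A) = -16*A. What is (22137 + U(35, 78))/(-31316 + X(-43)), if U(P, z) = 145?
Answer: -857/1178 ≈ -0.72750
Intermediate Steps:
(22137 + U(35, 78))/(-31316 + X(-43)) = (22137 + 145)/(-31316 - 16*(-43)) = 22282/(-31316 + 688) = 22282/(-30628) = 22282*(-1/30628) = -857/1178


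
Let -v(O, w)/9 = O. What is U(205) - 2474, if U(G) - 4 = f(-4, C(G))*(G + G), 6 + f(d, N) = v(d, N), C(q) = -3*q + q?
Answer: 9830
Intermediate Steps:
v(O, w) = -9*O
C(q) = -2*q
f(d, N) = -6 - 9*d
U(G) = 4 + 60*G (U(G) = 4 + (-6 - 9*(-4))*(G + G) = 4 + (-6 + 36)*(2*G) = 4 + 30*(2*G) = 4 + 60*G)
U(205) - 2474 = (4 + 60*205) - 2474 = (4 + 12300) - 2474 = 12304 - 2474 = 9830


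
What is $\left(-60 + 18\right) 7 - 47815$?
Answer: $-48109$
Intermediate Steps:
$\left(-60 + 18\right) 7 - 47815 = \left(-42\right) 7 - 47815 = -294 - 47815 = -48109$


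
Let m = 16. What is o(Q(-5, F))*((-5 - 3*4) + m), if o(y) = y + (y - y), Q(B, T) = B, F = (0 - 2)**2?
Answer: 5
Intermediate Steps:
F = 4 (F = (-2)**2 = 4)
o(y) = y (o(y) = y + 0 = y)
o(Q(-5, F))*((-5 - 3*4) + m) = -5*((-5 - 3*4) + 16) = -5*((-5 - 12) + 16) = -5*(-17 + 16) = -5*(-1) = 5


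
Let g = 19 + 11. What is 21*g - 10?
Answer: 620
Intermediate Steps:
g = 30
21*g - 10 = 21*30 - 10 = 630 - 10 = 620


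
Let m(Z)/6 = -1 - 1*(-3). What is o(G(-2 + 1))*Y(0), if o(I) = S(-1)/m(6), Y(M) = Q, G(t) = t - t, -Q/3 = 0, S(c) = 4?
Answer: 0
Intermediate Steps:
m(Z) = 12 (m(Z) = 6*(-1 - 1*(-3)) = 6*(-1 + 3) = 6*2 = 12)
Q = 0 (Q = -3*0 = 0)
G(t) = 0
Y(M) = 0
o(I) = ⅓ (o(I) = 4/12 = 4*(1/12) = ⅓)
o(G(-2 + 1))*Y(0) = (⅓)*0 = 0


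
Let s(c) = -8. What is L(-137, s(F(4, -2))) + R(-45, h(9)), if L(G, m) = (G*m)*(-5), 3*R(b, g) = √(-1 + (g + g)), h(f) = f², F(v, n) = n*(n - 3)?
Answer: -5480 + √161/3 ≈ -5475.8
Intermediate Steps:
F(v, n) = n*(-3 + n)
R(b, g) = √(-1 + 2*g)/3 (R(b, g) = √(-1 + (g + g))/3 = √(-1 + 2*g)/3)
L(G, m) = -5*G*m
L(-137, s(F(4, -2))) + R(-45, h(9)) = -5*(-137)*(-8) + √(-1 + 2*9²)/3 = -5480 + √(-1 + 2*81)/3 = -5480 + √(-1 + 162)/3 = -5480 + √161/3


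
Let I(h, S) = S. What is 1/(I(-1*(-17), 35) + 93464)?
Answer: 1/93499 ≈ 1.0695e-5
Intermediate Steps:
1/(I(-1*(-17), 35) + 93464) = 1/(35 + 93464) = 1/93499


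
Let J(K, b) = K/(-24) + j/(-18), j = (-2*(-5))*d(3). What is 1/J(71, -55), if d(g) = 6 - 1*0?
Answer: -24/151 ≈ -0.15894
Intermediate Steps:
d(g) = 6 (d(g) = 6 + 0 = 6)
j = 60 (j = -2*(-5)*6 = 10*6 = 60)
J(K, b) = -10/3 - K/24 (J(K, b) = K/(-24) + 60/(-18) = K*(-1/24) + 60*(-1/18) = -K/24 - 10/3 = -10/3 - K/24)
1/J(71, -55) = 1/(-10/3 - 1/24*71) = 1/(-10/3 - 71/24) = 1/(-151/24) = -24/151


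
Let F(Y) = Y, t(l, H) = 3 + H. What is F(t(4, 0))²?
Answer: 9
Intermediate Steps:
F(t(4, 0))² = (3 + 0)² = 3² = 9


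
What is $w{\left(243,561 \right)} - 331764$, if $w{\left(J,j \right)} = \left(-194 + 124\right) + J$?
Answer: $-331591$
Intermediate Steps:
$w{\left(J,j \right)} = -70 + J$
$w{\left(243,561 \right)} - 331764 = \left(-70 + 243\right) - 331764 = 173 - 331764 = -331591$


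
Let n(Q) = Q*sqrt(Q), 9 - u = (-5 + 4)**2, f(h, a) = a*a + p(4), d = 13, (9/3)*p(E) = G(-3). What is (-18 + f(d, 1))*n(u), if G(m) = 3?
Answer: -256*sqrt(2) ≈ -362.04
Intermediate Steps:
p(E) = 1 (p(E) = (1/3)*3 = 1)
f(h, a) = 1 + a**2 (f(h, a) = a*a + 1 = a**2 + 1 = 1 + a**2)
u = 8 (u = 9 - (-5 + 4)**2 = 9 - 1*(-1)**2 = 9 - 1*1 = 9 - 1 = 8)
n(Q) = Q**(3/2)
(-18 + f(d, 1))*n(u) = (-18 + (1 + 1**2))*8**(3/2) = (-18 + (1 + 1))*(16*sqrt(2)) = (-18 + 2)*(16*sqrt(2)) = -256*sqrt(2)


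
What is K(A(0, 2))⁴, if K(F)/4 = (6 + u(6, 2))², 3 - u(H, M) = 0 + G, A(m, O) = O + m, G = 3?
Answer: 429981696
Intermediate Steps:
u(H, M) = 0 (u(H, M) = 3 - (0 + 3) = 3 - 1*3 = 3 - 3 = 0)
K(F) = 144 (K(F) = 4*(6 + 0)² = 4*6² = 4*36 = 144)
K(A(0, 2))⁴ = 144⁴ = 429981696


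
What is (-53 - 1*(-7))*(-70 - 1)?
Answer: 3266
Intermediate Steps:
(-53 - 1*(-7))*(-70 - 1) = (-53 + 7)*(-71) = -46*(-71) = 3266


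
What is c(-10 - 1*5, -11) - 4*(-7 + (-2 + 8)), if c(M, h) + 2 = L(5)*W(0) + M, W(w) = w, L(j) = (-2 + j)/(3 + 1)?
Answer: -13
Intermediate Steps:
L(j) = -1/2 + j/4 (L(j) = (-2 + j)/4 = (-2 + j)*(1/4) = -1/2 + j/4)
c(M, h) = -2 + M (c(M, h) = -2 + ((-1/2 + (1/4)*5)*0 + M) = -2 + ((-1/2 + 5/4)*0 + M) = -2 + ((3/4)*0 + M) = -2 + (0 + M) = -2 + M)
c(-10 - 1*5, -11) - 4*(-7 + (-2 + 8)) = (-2 + (-10 - 1*5)) - 4*(-7 + (-2 + 8)) = (-2 + (-10 - 5)) - 4*(-7 + 6) = (-2 - 15) - 4*(-1) = -17 - 1*(-4) = -17 + 4 = -13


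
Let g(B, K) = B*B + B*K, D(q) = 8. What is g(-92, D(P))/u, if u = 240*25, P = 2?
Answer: 161/125 ≈ 1.2880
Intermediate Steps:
g(B, K) = B² + B*K
u = 6000
g(-92, D(P))/u = -92*(-92 + 8)/6000 = -92*(-84)*(1/6000) = 7728*(1/6000) = 161/125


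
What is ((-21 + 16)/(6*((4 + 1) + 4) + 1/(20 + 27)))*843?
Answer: -198105/2539 ≈ -78.025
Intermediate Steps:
((-21 + 16)/(6*((4 + 1) + 4) + 1/(20 + 27)))*843 = -5/(6*(5 + 4) + 1/47)*843 = -5/(6*9 + 1/47)*843 = -5/(54 + 1/47)*843 = -5/2539/47*843 = -5*47/2539*843 = -235/2539*843 = -198105/2539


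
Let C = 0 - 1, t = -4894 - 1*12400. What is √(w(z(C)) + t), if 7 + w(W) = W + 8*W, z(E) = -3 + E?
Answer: I*√17337 ≈ 131.67*I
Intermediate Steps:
t = -17294 (t = -4894 - 12400 = -17294)
C = -1
w(W) = -7 + 9*W (w(W) = -7 + (W + 8*W) = -7 + 9*W)
√(w(z(C)) + t) = √((-7 + 9*(-3 - 1)) - 17294) = √((-7 + 9*(-4)) - 17294) = √((-7 - 36) - 17294) = √(-43 - 17294) = √(-17337) = I*√17337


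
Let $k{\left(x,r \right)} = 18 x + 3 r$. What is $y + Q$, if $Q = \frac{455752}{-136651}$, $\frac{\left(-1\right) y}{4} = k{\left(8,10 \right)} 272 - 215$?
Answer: $- \frac{25752610004}{136651} \approx -1.8846 \cdot 10^{5}$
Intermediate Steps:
$k{\left(x,r \right)} = 3 r + 18 x$
$y = -188452$ ($y = - 4 \left(\left(3 \cdot 10 + 18 \cdot 8\right) 272 - 215\right) = - 4 \left(\left(30 + 144\right) 272 - 215\right) = - 4 \left(174 \cdot 272 - 215\right) = - 4 \left(47328 - 215\right) = \left(-4\right) 47113 = -188452$)
$Q = - \frac{455752}{136651}$ ($Q = 455752 \left(- \frac{1}{136651}\right) = - \frac{455752}{136651} \approx -3.3352$)
$y + Q = -188452 - \frac{455752}{136651} = - \frac{25752610004}{136651}$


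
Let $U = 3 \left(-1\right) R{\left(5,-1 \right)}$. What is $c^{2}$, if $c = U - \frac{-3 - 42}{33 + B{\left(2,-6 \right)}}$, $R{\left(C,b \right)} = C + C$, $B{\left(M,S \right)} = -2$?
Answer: $\frac{783225}{961} \approx 815.01$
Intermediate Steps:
$R{\left(C,b \right)} = 2 C$
$U = -30$ ($U = 3 \left(-1\right) 2 \cdot 5 = \left(-3\right) 10 = -30$)
$c = - \frac{885}{31}$ ($c = -30 - \frac{-3 - 42}{33 - 2} = -30 - - \frac{45}{31} = -30 + \frac{45}{31} = - \frac{885}{31} \approx -28.548$)
$c^{2} = \left(- \frac{885}{31}\right)^{2} = \frac{783225}{961}$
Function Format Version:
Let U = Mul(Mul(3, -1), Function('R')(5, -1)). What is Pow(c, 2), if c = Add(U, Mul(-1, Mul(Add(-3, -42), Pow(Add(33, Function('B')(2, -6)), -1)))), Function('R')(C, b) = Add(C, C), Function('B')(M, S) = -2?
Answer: Rational(783225, 961) ≈ 815.01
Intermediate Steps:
Function('R')(C, b) = Mul(2, C)
U = -30 (U = Mul(Mul(3, -1), Mul(2, 5)) = Mul(-3, 10) = -30)
c = Rational(-885, 31) (c = Add(-30, Mul(-1, Mul(Add(-3, -42), Pow(Add(33, -2), -1)))) = Add(-30, Mul(-1, Mul(-45, Pow(31, -1)))) = Add(-30, Mul(-1, Mul(-45, Rational(1, 31)))) = Add(-30, Mul(-1, Rational(-45, 31))) = Add(-30, Rational(45, 31)) = Rational(-885, 31) ≈ -28.548)
Pow(c, 2) = Pow(Rational(-885, 31), 2) = Rational(783225, 961)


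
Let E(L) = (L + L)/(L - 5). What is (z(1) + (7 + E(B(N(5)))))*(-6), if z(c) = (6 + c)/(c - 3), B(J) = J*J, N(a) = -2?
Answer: 27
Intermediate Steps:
B(J) = J²
E(L) = 2*L/(-5 + L) (E(L) = (2*L)/(-5 + L) = 2*L/(-5 + L))
z(c) = (6 + c)/(-3 + c)
(z(1) + (7 + E(B(N(5)))))*(-6) = ((6 + 1)/(-3 + 1) + (7 + 2*(-2)²/(-5 + (-2)²)))*(-6) = (7/(-2) + (7 + 2*4/(-5 + 4)))*(-6) = (-½*7 + (7 + 2*4/(-1)))*(-6) = (-7/2 + (7 + 2*4*(-1)))*(-6) = (-7/2 + (7 - 8))*(-6) = (-7/2 - 1)*(-6) = -9/2*(-6) = 27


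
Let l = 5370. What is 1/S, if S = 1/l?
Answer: 5370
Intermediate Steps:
S = 1/5370 ≈ 0.00018622
1/S = 1/(1/5370) = 5370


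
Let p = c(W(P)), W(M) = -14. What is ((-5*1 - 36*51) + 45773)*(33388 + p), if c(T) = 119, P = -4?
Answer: 1472029524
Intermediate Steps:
p = 119
((-5*1 - 36*51) + 45773)*(33388 + p) = ((-5*1 - 36*51) + 45773)*(33388 + 119) = ((-5 - 1836) + 45773)*33507 = (-1841 + 45773)*33507 = 43932*33507 = 1472029524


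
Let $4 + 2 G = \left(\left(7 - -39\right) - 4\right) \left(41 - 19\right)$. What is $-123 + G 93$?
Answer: $42657$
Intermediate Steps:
$G = 460$ ($G = -2 + \frac{\left(\left(7 - -39\right) - 4\right) \left(41 - 19\right)}{2} = -2 + \frac{\left(\left(7 + 39\right) - 4\right) 22}{2} = -2 + \frac{\left(46 - 4\right) 22}{2} = -2 + \frac{42 \cdot 22}{2} = -2 + \frac{1}{2} \cdot 924 = -2 + 462 = 460$)
$-123 + G 93 = -123 + 460 \cdot 93 = -123 + 42780 = 42657$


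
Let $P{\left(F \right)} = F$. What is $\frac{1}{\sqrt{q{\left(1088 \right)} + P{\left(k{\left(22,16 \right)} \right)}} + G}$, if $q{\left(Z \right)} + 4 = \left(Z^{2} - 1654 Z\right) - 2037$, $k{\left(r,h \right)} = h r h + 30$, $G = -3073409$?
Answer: $- \frac{3073409}{9445843493468} - \frac{i \sqrt{612187}}{9445843493468} \approx -3.2537 \cdot 10^{-7} - 8.2833 \cdot 10^{-11} i$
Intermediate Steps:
$k{\left(r,h \right)} = 30 + r h^{2}$ ($k{\left(r,h \right)} = r h^{2} + 30 = 30 + r h^{2}$)
$q{\left(Z \right)} = -2041 + Z^{2} - 1654 Z$ ($q{\left(Z \right)} = -4 - \left(2037 - Z^{2} + 1654 Z\right) = -2041 + Z^{2} - 1654 Z$)
$\frac{1}{\sqrt{q{\left(1088 \right)} + P{\left(k{\left(22,16 \right)} \right)}} + G} = \frac{1}{\sqrt{\left(-2041 + 1088^{2} - 1799552\right) + \left(30 + 22 \cdot 16^{2}\right)} - 3073409} = \frac{1}{\sqrt{\left(-2041 + 1183744 - 1799552\right) + \left(30 + 22 \cdot 256\right)} - 3073409} = \frac{1}{\sqrt{-617849 + \left(30 + 5632\right)} - 3073409} = \frac{1}{\sqrt{-617849 + 5662} - 3073409} = \frac{1}{\sqrt{-612187} - 3073409} = \frac{1}{i \sqrt{612187} - 3073409} = \frac{1}{-3073409 + i \sqrt{612187}}$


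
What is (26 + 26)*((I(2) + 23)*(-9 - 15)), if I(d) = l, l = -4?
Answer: -23712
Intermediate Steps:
I(d) = -4
(26 + 26)*((I(2) + 23)*(-9 - 15)) = (26 + 26)*((-4 + 23)*(-9 - 15)) = 52*(19*(-24)) = 52*(-456) = -23712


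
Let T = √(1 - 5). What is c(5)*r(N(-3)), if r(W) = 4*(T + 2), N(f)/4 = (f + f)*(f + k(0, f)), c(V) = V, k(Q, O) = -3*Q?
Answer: 40 + 40*I ≈ 40.0 + 40.0*I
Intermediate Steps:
T = 2*I (T = √(-4) = 2*I ≈ 2.0*I)
N(f) = 8*f² (N(f) = 4*((f + f)*(f - 3*0)) = 4*((2*f)*(f + 0)) = 4*((2*f)*f) = 4*(2*f²) = 8*f²)
r(W) = 8 + 8*I (r(W) = 4*(2*I + 2) = 4*(2 + 2*I) = 8 + 8*I)
c(5)*r(N(-3)) = 5*(8 + 8*I) = 40 + 40*I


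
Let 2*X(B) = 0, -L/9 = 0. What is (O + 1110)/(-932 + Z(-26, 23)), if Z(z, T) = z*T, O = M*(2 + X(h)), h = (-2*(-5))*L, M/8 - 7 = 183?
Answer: -415/153 ≈ -2.7124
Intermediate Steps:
M = 1520 (M = 56 + 8*183 = 56 + 1464 = 1520)
L = 0 (L = -9*0 = 0)
h = 0 (h = -2*(-5)*0 = 10*0 = 0)
X(B) = 0 (X(B) = (½)*0 = 0)
O = 3040 (O = 1520*(2 + 0) = 1520*2 = 3040)
Z(z, T) = T*z
(O + 1110)/(-932 + Z(-26, 23)) = (3040 + 1110)/(-932 + 23*(-26)) = 4150/(-932 - 598) = 4150/(-1530) = 4150*(-1/1530) = -415/153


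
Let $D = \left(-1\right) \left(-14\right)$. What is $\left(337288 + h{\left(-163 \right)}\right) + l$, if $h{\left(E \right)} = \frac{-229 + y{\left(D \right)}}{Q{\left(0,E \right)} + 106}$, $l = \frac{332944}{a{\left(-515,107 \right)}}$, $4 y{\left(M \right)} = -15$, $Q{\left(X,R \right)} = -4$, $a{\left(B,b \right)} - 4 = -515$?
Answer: $\frac{70184183651}{208488} \approx 3.3663 \cdot 10^{5}$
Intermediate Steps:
$a{\left(B,b \right)} = -511$ ($a{\left(B,b \right)} = 4 - 515 = -511$)
$D = 14$
$y{\left(M \right)} = - \frac{15}{4}$ ($y{\left(M \right)} = \frac{1}{4} \left(-15\right) = - \frac{15}{4}$)
$l = - \frac{332944}{511}$ ($l = \frac{332944}{-511} = 332944 \left(- \frac{1}{511}\right) = - \frac{332944}{511} \approx -651.55$)
$h{\left(E \right)} = - \frac{931}{408}$ ($h{\left(E \right)} = \frac{-229 - \frac{15}{4}}{-4 + 106} = - \frac{931}{4 \cdot 102} = \left(- \frac{931}{4}\right) \frac{1}{102} = - \frac{931}{408}$)
$\left(337288 + h{\left(-163 \right)}\right) + l = \left(337288 - \frac{931}{408}\right) - \frac{332944}{511} = \frac{137612573}{408} - \frac{332944}{511} = \frac{70184183651}{208488}$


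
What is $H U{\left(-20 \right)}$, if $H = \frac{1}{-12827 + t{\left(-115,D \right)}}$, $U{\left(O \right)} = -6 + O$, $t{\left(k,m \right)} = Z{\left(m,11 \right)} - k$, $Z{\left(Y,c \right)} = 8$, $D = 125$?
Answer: $\frac{13}{6352} \approx 0.0020466$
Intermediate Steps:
$t{\left(k,m \right)} = 8 - k$
$H = - \frac{1}{12704}$ ($H = \frac{1}{-12827 + \left(8 - -115\right)} = \frac{1}{-12827 + \left(8 + 115\right)} = \frac{1}{-12827 + 123} = \frac{1}{-12704} = - \frac{1}{12704} \approx -7.8715 \cdot 10^{-5}$)
$H U{\left(-20 \right)} = - \frac{-6 - 20}{12704} = \left(- \frac{1}{12704}\right) \left(-26\right) = \frac{13}{6352}$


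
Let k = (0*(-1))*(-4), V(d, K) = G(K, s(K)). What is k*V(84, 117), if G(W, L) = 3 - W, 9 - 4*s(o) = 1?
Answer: 0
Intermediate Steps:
s(o) = 2 (s(o) = 9/4 - ¼*1 = 9/4 - ¼ = 2)
V(d, K) = 3 - K
k = 0 (k = 0*(-4) = 0)
k*V(84, 117) = 0*(3 - 1*117) = 0*(3 - 117) = 0*(-114) = 0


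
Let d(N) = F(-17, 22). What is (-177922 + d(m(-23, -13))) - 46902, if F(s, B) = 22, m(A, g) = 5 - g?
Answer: -224802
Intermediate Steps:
d(N) = 22
(-177922 + d(m(-23, -13))) - 46902 = (-177922 + 22) - 46902 = -177900 - 46902 = -224802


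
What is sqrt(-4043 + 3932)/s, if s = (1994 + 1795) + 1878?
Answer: I*sqrt(111)/5667 ≈ 0.0018591*I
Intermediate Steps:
s = 5667 (s = 3789 + 1878 = 5667)
sqrt(-4043 + 3932)/s = sqrt(-4043 + 3932)/5667 = sqrt(-111)*(1/5667) = (I*sqrt(111))*(1/5667) = I*sqrt(111)/5667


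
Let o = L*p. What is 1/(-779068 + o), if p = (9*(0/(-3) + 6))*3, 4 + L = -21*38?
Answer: -1/908992 ≈ -1.1001e-6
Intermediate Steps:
L = -802 (L = -4 - 21*38 = -4 - 798 = -802)
p = 162 (p = (9*(0*(-1/3) + 6))*3 = (9*(0 + 6))*3 = (9*6)*3 = 54*3 = 162)
o = -129924 (o = -802*162 = -129924)
1/(-779068 + o) = 1/(-779068 - 129924) = 1/(-908992) = -1/908992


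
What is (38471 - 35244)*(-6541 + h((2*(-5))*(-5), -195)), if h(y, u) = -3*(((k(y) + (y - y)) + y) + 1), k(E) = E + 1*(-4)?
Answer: -22046864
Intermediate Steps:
k(E) = -4 + E (k(E) = E - 4 = -4 + E)
h(y, u) = 9 - 6*y (h(y, u) = -3*((((-4 + y) + (y - y)) + y) + 1) = -3*((((-4 + y) + 0) + y) + 1) = -3*(((-4 + y) + y) + 1) = -3*((-4 + 2*y) + 1) = -3*(-3 + 2*y) = 9 - 6*y)
(38471 - 35244)*(-6541 + h((2*(-5))*(-5), -195)) = (38471 - 35244)*(-6541 + (9 - 6*2*(-5)*(-5))) = 3227*(-6541 + (9 - (-60)*(-5))) = 3227*(-6541 + (9 - 6*50)) = 3227*(-6541 + (9 - 300)) = 3227*(-6541 - 291) = 3227*(-6832) = -22046864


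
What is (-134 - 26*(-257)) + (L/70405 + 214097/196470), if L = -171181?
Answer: 18111291484003/2766494070 ≈ 6546.7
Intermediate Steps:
(-134 - 26*(-257)) + (L/70405 + 214097/196470) = (-134 - 26*(-257)) + (-171181/70405 + 214097/196470) = (-134 + 6682) + (-171181*1/70405 + 214097*(1/196470)) = 6548 + (-171181/70405 + 214097/196470) = 6548 - 3711686357/2766494070 = 18111291484003/2766494070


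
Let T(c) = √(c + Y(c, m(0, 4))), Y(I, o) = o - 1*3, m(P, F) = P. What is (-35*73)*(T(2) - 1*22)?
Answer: 56210 - 2555*I ≈ 56210.0 - 2555.0*I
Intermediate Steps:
Y(I, o) = -3 + o (Y(I, o) = o - 3 = -3 + o)
T(c) = √(-3 + c) (T(c) = √(c + (-3 + 0)) = √(c - 3) = √(-3 + c))
(-35*73)*(T(2) - 1*22) = (-35*73)*(√(-3 + 2) - 1*22) = -2555*(√(-1) - 22) = -2555*(I - 22) = -2555*(-22 + I) = 56210 - 2555*I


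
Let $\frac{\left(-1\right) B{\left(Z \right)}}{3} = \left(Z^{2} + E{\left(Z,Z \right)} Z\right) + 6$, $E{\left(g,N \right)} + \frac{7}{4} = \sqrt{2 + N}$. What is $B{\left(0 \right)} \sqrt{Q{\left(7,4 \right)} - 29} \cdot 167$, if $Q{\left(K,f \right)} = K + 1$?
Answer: $- 3006 i \sqrt{21} \approx - 13775.0 i$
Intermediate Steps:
$E{\left(g,N \right)} = - \frac{7}{4} + \sqrt{2 + N}$
$B{\left(Z \right)} = -18 - 3 Z^{2} - 3 Z \left(- \frac{7}{4} + \sqrt{2 + Z}\right)$ ($B{\left(Z \right)} = - 3 \left(\left(Z^{2} + \left(- \frac{7}{4} + \sqrt{2 + Z}\right) Z\right) + 6\right) = - 3 \left(\left(Z^{2} + Z \left(- \frac{7}{4} + \sqrt{2 + Z}\right)\right) + 6\right) = - 3 \left(6 + Z^{2} + Z \left(- \frac{7}{4} + \sqrt{2 + Z}\right)\right) = -18 - 3 Z^{2} - 3 Z \left(- \frac{7}{4} + \sqrt{2 + Z}\right)$)
$Q{\left(K,f \right)} = 1 + K$
$B{\left(0 \right)} \sqrt{Q{\left(7,4 \right)} - 29} \cdot 167 = \left(-18 - 3 \cdot 0^{2} + \frac{21}{4} \cdot 0 - 0 \sqrt{2 + 0}\right) \sqrt{\left(1 + 7\right) - 29} \cdot 167 = \left(-18 - 0 + 0 - 0 \sqrt{2}\right) \sqrt{8 - 29} \cdot 167 = \left(-18 + 0 + 0 + 0\right) \sqrt{-21} \cdot 167 = - 18 i \sqrt{21} \cdot 167 = - 3006 i \sqrt{21}$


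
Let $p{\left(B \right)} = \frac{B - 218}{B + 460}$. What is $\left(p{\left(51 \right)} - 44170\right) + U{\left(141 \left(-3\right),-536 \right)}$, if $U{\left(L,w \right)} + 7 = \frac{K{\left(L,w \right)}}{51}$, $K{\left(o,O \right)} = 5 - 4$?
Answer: $- \frac{1151304803}{26061} \approx -44177.0$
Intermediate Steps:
$K{\left(o,O \right)} = 1$
$U{\left(L,w \right)} = - \frac{356}{51}$ ($U{\left(L,w \right)} = -7 + 1 \cdot \frac{1}{51} = -7 + \frac{1}{51} = - \frac{356}{51}$)
$p{\left(B \right)} = \frac{-218 + B}{460 + B}$
$\left(p{\left(51 \right)} - 44170\right) + U{\left(141 \left(-3\right),-536 \right)} = \left(\frac{-218 + 51}{460 + 51} - 44170\right) - \frac{356}{51} = \left(\frac{1}{511} \left(-167\right) - 44170\right) - \frac{356}{51} = \left(- \frac{167}{511} - 44170\right) - \frac{356}{51} = - \frac{22571037}{511} - \frac{356}{51} = - \frac{1151304803}{26061}$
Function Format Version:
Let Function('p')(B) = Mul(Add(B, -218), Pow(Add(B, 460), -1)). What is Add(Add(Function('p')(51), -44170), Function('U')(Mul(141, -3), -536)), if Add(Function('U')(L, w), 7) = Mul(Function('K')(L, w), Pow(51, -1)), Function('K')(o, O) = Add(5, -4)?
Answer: Rational(-1151304803, 26061) ≈ -44177.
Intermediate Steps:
Function('K')(o, O) = 1
Function('U')(L, w) = Rational(-356, 51) (Function('U')(L, w) = Add(-7, Mul(1, Pow(51, -1))) = Add(-7, Mul(1, Rational(1, 51))) = Add(-7, Rational(1, 51)) = Rational(-356, 51))
Function('p')(B) = Mul(Pow(Add(460, B), -1), Add(-218, B)) (Function('p')(B) = Mul(Add(-218, B), Pow(Add(460, B), -1)) = Mul(Pow(Add(460, B), -1), Add(-218, B)))
Add(Add(Function('p')(51), -44170), Function('U')(Mul(141, -3), -536)) = Add(Add(Mul(Pow(Add(460, 51), -1), Add(-218, 51)), -44170), Rational(-356, 51)) = Add(Add(Mul(Pow(511, -1), -167), -44170), Rational(-356, 51)) = Add(Add(Mul(Rational(1, 511), -167), -44170), Rational(-356, 51)) = Add(Add(Rational(-167, 511), -44170), Rational(-356, 51)) = Add(Rational(-22571037, 511), Rational(-356, 51)) = Rational(-1151304803, 26061)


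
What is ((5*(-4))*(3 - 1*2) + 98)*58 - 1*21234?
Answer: -16710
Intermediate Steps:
((5*(-4))*(3 - 1*2) + 98)*58 - 1*21234 = (-20*(3 - 2) + 98)*58 - 21234 = (-20*1 + 98)*58 - 21234 = (-20 + 98)*58 - 21234 = 78*58 - 21234 = 4524 - 21234 = -16710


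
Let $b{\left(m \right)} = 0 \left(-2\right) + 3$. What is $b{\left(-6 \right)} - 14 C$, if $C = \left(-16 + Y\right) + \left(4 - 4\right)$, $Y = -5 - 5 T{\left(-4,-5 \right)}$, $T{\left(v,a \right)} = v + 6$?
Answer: $437$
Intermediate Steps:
$T{\left(v,a \right)} = 6 + v$
$Y = -15$ ($Y = -5 - 5 \left(6 - 4\right) = -5 - 10 = -15$)
$b{\left(m \right)} = 3$ ($b{\left(m \right)} = 0 + 3 = 3$)
$C = -31$ ($C = \left(-16 - 15\right) + \left(4 - 4\right) = -31 + 0 = -31$)
$b{\left(-6 \right)} - 14 C = 3 - -434 = 3 + 434 = 437$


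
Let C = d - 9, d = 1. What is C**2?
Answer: 64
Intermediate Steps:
C = -8 (C = 1 - 9 = -8)
C**2 = (-8)**2 = 64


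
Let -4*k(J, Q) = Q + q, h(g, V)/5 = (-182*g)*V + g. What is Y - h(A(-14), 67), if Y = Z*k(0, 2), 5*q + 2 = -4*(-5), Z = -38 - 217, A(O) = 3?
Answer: 183252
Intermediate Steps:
h(g, V) = 5*g - 910*V*g (h(g, V) = 5*((-182*g)*V + g) = 5*(-182*V*g + g) = 5*(g - 182*V*g) = 5*g - 910*V*g)
Z = -255
q = 18/5 (q = -⅖ + (-4*(-5))/5 = -⅖ + (⅕)*20 = -⅖ + 4 = 18/5 ≈ 3.6000)
k(J, Q) = -9/10 - Q/4 (k(J, Q) = -(Q + 18/5)/4 = -(18/5 + Q)/4 = -9/10 - Q/4)
Y = 357 (Y = -255*(-9/10 - ¼*2) = -255*(-9/10 - ½) = -255*(-7/5) = 357)
Y - h(A(-14), 67) = 357 - 5*3*(1 - 182*67) = 357 - 5*3*(1 - 12194) = 357 - 5*3*(-12193) = 357 - 1*(-182895) = 357 + 182895 = 183252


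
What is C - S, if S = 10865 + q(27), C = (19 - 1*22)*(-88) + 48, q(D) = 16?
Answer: -10569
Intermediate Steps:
C = 312 (C = (19 - 22)*(-88) + 48 = -3*(-88) + 48 = 264 + 48 = 312)
S = 10881 (S = 10865 + 16 = 10881)
C - S = 312 - 1*10881 = 312 - 10881 = -10569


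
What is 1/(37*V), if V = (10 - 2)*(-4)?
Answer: -1/1184 ≈ -0.00084459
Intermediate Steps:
V = -32 (V = 8*(-4) = -32)
1/(37*V) = 1/(37*(-32)) = (1/37)*(-1/32) = -1/1184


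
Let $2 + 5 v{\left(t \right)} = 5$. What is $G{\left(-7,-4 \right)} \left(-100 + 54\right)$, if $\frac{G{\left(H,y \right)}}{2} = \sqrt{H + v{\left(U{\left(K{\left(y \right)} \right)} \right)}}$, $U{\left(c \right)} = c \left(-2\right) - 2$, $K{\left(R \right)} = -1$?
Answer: $- \frac{368 i \sqrt{10}}{5} \approx - 232.74 i$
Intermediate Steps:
$U{\left(c \right)} = -2 - 2 c$ ($U{\left(c \right)} = - 2 c - 2 = -2 - 2 c$)
$v{\left(t \right)} = \frac{3}{5}$ ($v{\left(t \right)} = - \frac{2}{5} + \frac{1}{5} \cdot 5 = - \frac{2}{5} + 1 = \frac{3}{5}$)
$G{\left(H,y \right)} = 2 \sqrt{\frac{3}{5} + H}$ ($G{\left(H,y \right)} = 2 \sqrt{H + \frac{3}{5}} = 2 \sqrt{\frac{3}{5} + H}$)
$G{\left(-7,-4 \right)} \left(-100 + 54\right) = \frac{2 \sqrt{15 + 25 \left(-7\right)}}{5} \left(-100 + 54\right) = \frac{2 \sqrt{15 - 175}}{5} \left(-46\right) = \frac{2 \sqrt{-160}}{5} \left(-46\right) = \frac{2 \cdot 4 i \sqrt{10}}{5} \left(-46\right) = \frac{8 i \sqrt{10}}{5} \left(-46\right) = - \frac{368 i \sqrt{10}}{5}$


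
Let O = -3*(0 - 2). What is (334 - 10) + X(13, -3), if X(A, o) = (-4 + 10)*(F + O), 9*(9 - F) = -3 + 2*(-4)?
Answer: 1264/3 ≈ 421.33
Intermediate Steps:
F = 92/9 (F = 9 - (-3 + 2*(-4))/9 = 9 - (-3 - 8)/9 = 9 - ⅑*(-11) = 9 + 11/9 = 92/9 ≈ 10.222)
O = 6 (O = -3*(-2) = 6)
X(A, o) = 292/3 (X(A, o) = (-4 + 10)*(92/9 + 6) = 6*(146/9) = 292/3)
(334 - 10) + X(13, -3) = (334 - 10) + 292/3 = 324 + 292/3 = 1264/3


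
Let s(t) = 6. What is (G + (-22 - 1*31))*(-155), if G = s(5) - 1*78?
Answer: 19375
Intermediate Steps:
G = -72 (G = 6 - 1*78 = 6 - 78 = -72)
(G + (-22 - 1*31))*(-155) = (-72 + (-22 - 1*31))*(-155) = (-72 + (-22 - 31))*(-155) = (-72 - 53)*(-155) = -125*(-155) = 19375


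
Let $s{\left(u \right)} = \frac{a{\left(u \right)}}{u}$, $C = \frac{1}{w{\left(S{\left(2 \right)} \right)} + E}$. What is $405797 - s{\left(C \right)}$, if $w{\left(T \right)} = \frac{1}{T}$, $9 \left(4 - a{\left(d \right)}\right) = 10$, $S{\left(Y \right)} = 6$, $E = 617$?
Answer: $\frac{10908380}{27} \approx 4.0401 \cdot 10^{5}$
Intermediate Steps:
$a{\left(d \right)} = \frac{26}{9}$ ($a{\left(d \right)} = 4 - \frac{10}{9} = \frac{26}{9}$)
$C = \frac{6}{3703}$ ($C = \frac{1}{\frac{1}{6} + 617} = \frac{1}{\frac{3703}{6}} = \frac{6}{3703} \approx 0.0016203$)
$s{\left(u \right)} = \frac{26}{9 u}$
$405797 - s{\left(C \right)} = 405797 - \frac{26}{9 \cdot \frac{6}{3703}} = 405797 - \frac{26}{9} \cdot \frac{3703}{6} = 405797 - \frac{48139}{27} = \frac{10908380}{27}$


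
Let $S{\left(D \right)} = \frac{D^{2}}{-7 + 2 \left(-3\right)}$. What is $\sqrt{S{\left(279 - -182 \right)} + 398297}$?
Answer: $\frac{2 \sqrt{16137355}}{13} \approx 618.02$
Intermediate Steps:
$S{\left(D \right)} = - \frac{D^{2}}{13}$ ($S{\left(D \right)} = \frac{D^{2}}{-7 - 6} = \frac{D^{2}}{-13} = - \frac{D^{2}}{13}$)
$\sqrt{S{\left(279 - -182 \right)} + 398297} = \sqrt{- \frac{\left(279 - -182\right)^{2}}{13} + 398297} = \sqrt{- \frac{\left(279 + 182\right)^{2}}{13} + 398297} = \sqrt{- \frac{461^{2}}{13} + 398297} = \sqrt{\left(- \frac{1}{13}\right) 212521 + 398297} = \sqrt{- \frac{212521}{13} + 398297} = \sqrt{\frac{4965340}{13}} = \frac{2 \sqrt{16137355}}{13}$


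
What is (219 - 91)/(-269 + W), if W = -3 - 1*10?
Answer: -64/141 ≈ -0.45390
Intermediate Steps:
W = -13 (W = -3 - 10 = -13)
(219 - 91)/(-269 + W) = (219 - 91)/(-269 - 13) = 128/(-282) = 128*(-1/282) = -64/141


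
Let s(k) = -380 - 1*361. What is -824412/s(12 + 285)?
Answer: 274804/247 ≈ 1112.6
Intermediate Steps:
s(k) = -741 (s(k) = -380 - 361 = -741)
-824412/s(12 + 285) = -824412/(-741) = -824412*(-1/741) = 274804/247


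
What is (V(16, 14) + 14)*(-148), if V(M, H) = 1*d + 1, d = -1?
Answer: -2072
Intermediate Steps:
V(M, H) = 0 (V(M, H) = 1*(-1) + 1 = -1 + 1 = 0)
(V(16, 14) + 14)*(-148) = (0 + 14)*(-148) = 14*(-148) = -2072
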